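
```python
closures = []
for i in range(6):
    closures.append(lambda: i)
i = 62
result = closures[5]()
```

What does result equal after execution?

Step 1: Lambdas capture the variable i by reference, not by value.
Step 2: After the loop, i is reassigned to 62.
Step 3: closures[5]() looks up the current i = 62. result = 62

The answer is 62.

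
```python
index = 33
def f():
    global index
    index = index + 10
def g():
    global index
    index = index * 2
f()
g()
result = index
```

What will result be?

Step 1: index = 33.
Step 2: f() adds 10: index = 33 + 10 = 43.
Step 3: g() doubles: index = 43 * 2 = 86.
Step 4: result = 86

The answer is 86.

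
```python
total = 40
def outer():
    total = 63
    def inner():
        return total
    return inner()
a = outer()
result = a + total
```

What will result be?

Step 1: outer() has local total = 63. inner() reads from enclosing.
Step 2: outer() returns 63. Global total = 40 unchanged.
Step 3: result = 63 + 40 = 103

The answer is 103.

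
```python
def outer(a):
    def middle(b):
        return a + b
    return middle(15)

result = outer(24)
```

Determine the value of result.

Step 1: outer(24) passes a = 24.
Step 2: middle(15) has b = 15, reads a = 24 from enclosing.
Step 3: result = 24 + 15 = 39

The answer is 39.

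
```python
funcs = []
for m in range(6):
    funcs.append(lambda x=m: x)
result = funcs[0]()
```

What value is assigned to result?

Step 1: Default argument x=m captures m's value at each iteration.
Step 2: funcs[0] captured x = 0 when m was 0.
Step 3: result = 0

The answer is 0.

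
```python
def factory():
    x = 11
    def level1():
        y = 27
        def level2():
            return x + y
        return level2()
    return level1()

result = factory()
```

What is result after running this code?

Step 1: x = 11 in factory. y = 27 in level1.
Step 2: level2() reads x = 11 and y = 27 from enclosing scopes.
Step 3: result = 11 + 27 = 38

The answer is 38.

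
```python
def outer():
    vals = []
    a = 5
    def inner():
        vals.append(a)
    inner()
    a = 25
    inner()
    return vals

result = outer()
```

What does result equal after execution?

Step 1: a = 5. inner() appends current a to vals.
Step 2: First inner(): appends 5. Then a = 25.
Step 3: Second inner(): appends 25 (closure sees updated a). result = [5, 25]

The answer is [5, 25].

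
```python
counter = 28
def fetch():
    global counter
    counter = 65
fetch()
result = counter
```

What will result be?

Step 1: counter = 28 globally.
Step 2: fetch() declares global counter and sets it to 65.
Step 3: After fetch(), global counter = 65. result = 65

The answer is 65.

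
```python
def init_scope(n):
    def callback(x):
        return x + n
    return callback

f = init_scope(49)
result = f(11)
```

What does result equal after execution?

Step 1: init_scope(49) creates a closure that captures n = 49.
Step 2: f(11) calls the closure with x = 11, returning 11 + 49 = 60.
Step 3: result = 60

The answer is 60.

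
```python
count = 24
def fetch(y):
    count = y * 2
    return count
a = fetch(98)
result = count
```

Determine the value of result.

Step 1: Global count = 24.
Step 2: fetch(98) creates local count = 98 * 2 = 196.
Step 3: Global count unchanged because no global keyword. result = 24

The answer is 24.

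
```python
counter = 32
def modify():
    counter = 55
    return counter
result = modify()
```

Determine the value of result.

Step 1: Global counter = 32.
Step 2: modify() creates local counter = 55, shadowing the global.
Step 3: Returns local counter = 55. result = 55

The answer is 55.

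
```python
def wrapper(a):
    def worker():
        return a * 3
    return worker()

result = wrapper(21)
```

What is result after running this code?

Step 1: wrapper(21) binds parameter a = 21.
Step 2: worker() accesses a = 21 from enclosing scope.
Step 3: result = 21 * 3 = 63

The answer is 63.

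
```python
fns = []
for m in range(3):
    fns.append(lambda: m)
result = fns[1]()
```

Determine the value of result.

Step 1: The loop creates 3 lambdas, all referencing the same variable m.
Step 2: After the loop, m = 2 (final value).
Step 3: fns[1]() looks up m at call time and finds 2. This is the late binding gotcha. result = 2

The answer is 2.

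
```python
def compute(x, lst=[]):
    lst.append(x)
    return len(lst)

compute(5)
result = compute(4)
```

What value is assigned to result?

Step 1: Mutable default list persists between calls.
Step 2: First call: lst = [5], len = 1. Second call: lst = [5, 4], len = 2.
Step 3: result = 2

The answer is 2.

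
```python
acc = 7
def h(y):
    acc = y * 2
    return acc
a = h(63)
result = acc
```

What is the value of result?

Step 1: Global acc = 7.
Step 2: h(63) creates local acc = 63 * 2 = 126.
Step 3: Global acc unchanged because no global keyword. result = 7

The answer is 7.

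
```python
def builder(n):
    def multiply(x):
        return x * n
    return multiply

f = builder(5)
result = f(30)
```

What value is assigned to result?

Step 1: builder(5) returns multiply closure with n = 5.
Step 2: f(30) computes 30 * 5 = 150.
Step 3: result = 150

The answer is 150.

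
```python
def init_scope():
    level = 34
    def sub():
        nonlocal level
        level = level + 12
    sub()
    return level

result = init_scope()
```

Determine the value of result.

Step 1: init_scope() sets level = 34.
Step 2: sub() uses nonlocal to modify level in init_scope's scope: level = 34 + 12 = 46.
Step 3: init_scope() returns the modified level = 46

The answer is 46.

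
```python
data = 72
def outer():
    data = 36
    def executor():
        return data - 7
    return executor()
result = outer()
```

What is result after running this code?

Step 1: outer() shadows global data with data = 36.
Step 2: executor() finds data = 36 in enclosing scope, computes 36 - 7 = 29.
Step 3: result = 29

The answer is 29.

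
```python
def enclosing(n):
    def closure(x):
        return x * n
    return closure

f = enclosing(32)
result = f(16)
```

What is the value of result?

Step 1: enclosing(32) creates a closure capturing n = 32.
Step 2: f(16) computes 16 * 32 = 512.
Step 3: result = 512

The answer is 512.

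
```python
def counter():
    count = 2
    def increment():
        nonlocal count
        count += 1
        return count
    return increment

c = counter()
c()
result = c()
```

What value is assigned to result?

Step 1: counter() creates closure with count = 2.
Step 2: Each c() call increments count via nonlocal. After 2 calls: 2 + 2 = 4.
Step 3: result = 4

The answer is 4.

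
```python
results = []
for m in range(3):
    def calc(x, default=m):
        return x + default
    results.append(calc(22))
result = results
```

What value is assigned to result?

Step 1: Default argument default=m is evaluated at function definition time.
Step 2: Each iteration creates calc with default = current m value.
Step 3: calc(22) returns 22 + default. results = [22, 23, 24]

The answer is [22, 23, 24].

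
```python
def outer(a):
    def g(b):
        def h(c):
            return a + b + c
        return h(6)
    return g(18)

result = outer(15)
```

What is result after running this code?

Step 1: a = 15, b = 18, c = 6 across three nested scopes.
Step 2: h() accesses all three via LEGB rule.
Step 3: result = 15 + 18 + 6 = 39

The answer is 39.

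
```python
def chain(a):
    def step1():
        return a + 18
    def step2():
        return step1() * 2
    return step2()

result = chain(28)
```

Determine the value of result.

Step 1: chain(28) captures a = 28.
Step 2: step2() calls step1() which returns 28 + 18 = 46.
Step 3: step2() returns 46 * 2 = 92

The answer is 92.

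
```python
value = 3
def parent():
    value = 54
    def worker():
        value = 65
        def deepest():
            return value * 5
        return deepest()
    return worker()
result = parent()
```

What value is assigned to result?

Step 1: deepest() looks up value through LEGB: not local, finds value = 65 in enclosing worker().
Step 2: Returns 65 * 5 = 325.
Step 3: result = 325

The answer is 325.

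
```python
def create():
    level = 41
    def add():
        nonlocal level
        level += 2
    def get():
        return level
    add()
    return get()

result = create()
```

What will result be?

Step 1: level = 41. add() modifies it via nonlocal, get() reads it.
Step 2: add() makes level = 41 + 2 = 43.
Step 3: get() returns 43. result = 43

The answer is 43.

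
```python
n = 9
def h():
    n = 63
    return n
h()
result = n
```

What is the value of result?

Step 1: n = 9 globally.
Step 2: h() creates a LOCAL n = 63 (no global keyword!).
Step 3: The global n is unchanged. result = 9

The answer is 9.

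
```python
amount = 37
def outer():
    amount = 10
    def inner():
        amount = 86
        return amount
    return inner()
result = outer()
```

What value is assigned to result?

Step 1: Three scopes define amount: global (37), outer (10), inner (86).
Step 2: inner() has its own local amount = 86, which shadows both enclosing and global.
Step 3: result = 86 (local wins in LEGB)

The answer is 86.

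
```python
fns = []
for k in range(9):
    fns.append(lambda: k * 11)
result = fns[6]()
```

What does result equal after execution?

Step 1: All lambdas reference the same variable k (late binding).
Step 2: After the loop, k = 8. Every lambda returns k * 11.
Step 3: fns[6]() = 8 * 11 = 88

The answer is 88.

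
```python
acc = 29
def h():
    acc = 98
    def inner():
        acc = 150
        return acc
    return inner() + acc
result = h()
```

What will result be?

Step 1: h() has local acc = 98. inner() has local acc = 150.
Step 2: inner() returns its local acc = 150.
Step 3: h() returns 150 + its own acc (98) = 248

The answer is 248.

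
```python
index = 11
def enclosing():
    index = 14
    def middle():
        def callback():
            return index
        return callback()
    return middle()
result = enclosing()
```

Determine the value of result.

Step 1: enclosing() defines index = 14. middle() and callback() have no local index.
Step 2: callback() checks local (none), enclosing middle() (none), enclosing enclosing() and finds index = 14.
Step 3: result = 14

The answer is 14.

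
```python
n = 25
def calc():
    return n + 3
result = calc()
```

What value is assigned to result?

Step 1: n = 25 is defined globally.
Step 2: calc() looks up n from global scope = 25, then computes 25 + 3 = 28.
Step 3: result = 28

The answer is 28.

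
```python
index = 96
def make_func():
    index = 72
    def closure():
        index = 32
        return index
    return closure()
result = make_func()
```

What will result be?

Step 1: Three scopes define index: global (96), make_func (72), closure (32).
Step 2: closure() has its own local index = 32, which shadows both enclosing and global.
Step 3: result = 32 (local wins in LEGB)

The answer is 32.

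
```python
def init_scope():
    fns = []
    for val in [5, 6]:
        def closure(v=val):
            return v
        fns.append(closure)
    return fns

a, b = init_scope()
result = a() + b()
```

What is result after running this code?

Step 1: Default argument v=val captures val at each iteration.
Step 2: a() returns 5 (captured at first iteration), b() returns 6 (captured at second).
Step 3: result = 5 + 6 = 11

The answer is 11.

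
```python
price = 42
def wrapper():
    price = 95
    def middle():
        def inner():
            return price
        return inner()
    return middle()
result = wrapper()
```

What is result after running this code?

Step 1: wrapper() defines price = 95. middle() and inner() have no local price.
Step 2: inner() checks local (none), enclosing middle() (none), enclosing wrapper() and finds price = 95.
Step 3: result = 95

The answer is 95.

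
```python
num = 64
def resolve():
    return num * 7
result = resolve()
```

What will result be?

Step 1: num = 64 is defined globally.
Step 2: resolve() looks up num from global scope = 64, then computes 64 * 7 = 448.
Step 3: result = 448

The answer is 448.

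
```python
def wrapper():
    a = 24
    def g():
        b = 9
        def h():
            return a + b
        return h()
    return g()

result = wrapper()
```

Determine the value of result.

Step 1: wrapper() defines a = 24. g() defines b = 9.
Step 2: h() accesses both from enclosing scopes: a = 24, b = 9.
Step 3: result = 24 + 9 = 33

The answer is 33.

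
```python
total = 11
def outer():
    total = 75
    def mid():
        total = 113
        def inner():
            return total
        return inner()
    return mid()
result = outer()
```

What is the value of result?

Step 1: Three levels of shadowing: global 11, outer 75, mid 113.
Step 2: inner() finds total = 113 in enclosing mid() scope.
Step 3: result = 113

The answer is 113.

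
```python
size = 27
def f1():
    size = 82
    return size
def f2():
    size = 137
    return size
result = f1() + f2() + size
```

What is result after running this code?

Step 1: Each function shadows global size with its own local.
Step 2: f1() returns 82, f2() returns 137.
Step 3: Global size = 27 is unchanged. result = 82 + 137 + 27 = 246

The answer is 246.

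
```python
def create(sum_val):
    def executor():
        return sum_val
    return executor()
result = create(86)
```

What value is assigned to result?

Step 1: create(86) binds parameter sum_val = 86.
Step 2: executor() looks up sum_val in enclosing scope and finds the parameter sum_val = 86.
Step 3: result = 86

The answer is 86.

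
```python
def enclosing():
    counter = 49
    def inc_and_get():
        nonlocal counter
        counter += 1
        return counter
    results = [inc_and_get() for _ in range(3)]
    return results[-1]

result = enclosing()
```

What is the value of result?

Step 1: counter = 49.
Step 2: Three calls to inc_and_get(), each adding 1.
Step 3: Last value = 49 + 1 * 3 = 52

The answer is 52.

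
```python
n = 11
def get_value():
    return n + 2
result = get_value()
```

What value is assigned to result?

Step 1: n = 11 is defined globally.
Step 2: get_value() looks up n from global scope = 11, then computes 11 + 2 = 13.
Step 3: result = 13

The answer is 13.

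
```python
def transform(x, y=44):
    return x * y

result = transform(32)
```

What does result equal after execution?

Step 1: transform(32) uses default y = 44.
Step 2: Returns 32 * 44 = 1408.
Step 3: result = 1408

The answer is 1408.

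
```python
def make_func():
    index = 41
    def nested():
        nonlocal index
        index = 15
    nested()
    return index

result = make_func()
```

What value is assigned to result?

Step 1: make_func() sets index = 41.
Step 2: nested() uses nonlocal to reassign index = 15.
Step 3: result = 15

The answer is 15.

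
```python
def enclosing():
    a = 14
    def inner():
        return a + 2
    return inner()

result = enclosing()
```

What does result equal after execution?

Step 1: enclosing() defines a = 14.
Step 2: inner() reads a = 14 from enclosing scope, returns 14 + 2 = 16.
Step 3: result = 16

The answer is 16.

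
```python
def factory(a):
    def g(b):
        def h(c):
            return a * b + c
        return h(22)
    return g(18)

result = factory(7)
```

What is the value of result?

Step 1: a = 7, b = 18, c = 22.
Step 2: h() computes a * b + c = 7 * 18 + 22 = 148.
Step 3: result = 148

The answer is 148.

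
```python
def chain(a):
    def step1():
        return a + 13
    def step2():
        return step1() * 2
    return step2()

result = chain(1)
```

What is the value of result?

Step 1: chain(1) captures a = 1.
Step 2: step2() calls step1() which returns 1 + 13 = 14.
Step 3: step2() returns 14 * 2 = 28

The answer is 28.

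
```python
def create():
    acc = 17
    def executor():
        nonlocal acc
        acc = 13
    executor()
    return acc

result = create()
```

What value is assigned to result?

Step 1: create() sets acc = 17.
Step 2: executor() uses nonlocal to reassign acc = 13.
Step 3: result = 13

The answer is 13.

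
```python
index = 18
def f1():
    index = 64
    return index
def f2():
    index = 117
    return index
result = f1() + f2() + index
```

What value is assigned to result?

Step 1: Each function shadows global index with its own local.
Step 2: f1() returns 64, f2() returns 117.
Step 3: Global index = 18 is unchanged. result = 64 + 117 + 18 = 199

The answer is 199.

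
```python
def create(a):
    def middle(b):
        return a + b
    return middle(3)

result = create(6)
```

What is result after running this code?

Step 1: create(6) passes a = 6.
Step 2: middle(3) has b = 3, reads a = 6 from enclosing.
Step 3: result = 6 + 3 = 9

The answer is 9.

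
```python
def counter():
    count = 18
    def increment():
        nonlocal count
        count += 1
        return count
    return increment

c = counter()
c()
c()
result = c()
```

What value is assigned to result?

Step 1: counter() creates closure with count = 18.
Step 2: Each c() call increments count via nonlocal. After 3 calls: 18 + 3 = 21.
Step 3: result = 21

The answer is 21.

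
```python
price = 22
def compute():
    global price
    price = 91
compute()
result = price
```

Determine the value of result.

Step 1: price = 22 globally.
Step 2: compute() declares global price and sets it to 91.
Step 3: After compute(), global price = 91. result = 91

The answer is 91.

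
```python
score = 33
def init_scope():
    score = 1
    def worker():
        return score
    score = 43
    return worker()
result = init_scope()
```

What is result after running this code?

Step 1: init_scope() sets score = 1, then later score = 43.
Step 2: worker() is called after score is reassigned to 43. Closures capture variables by reference, not by value.
Step 3: result = 43

The answer is 43.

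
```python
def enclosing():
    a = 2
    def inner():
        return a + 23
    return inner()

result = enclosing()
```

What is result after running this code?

Step 1: enclosing() defines a = 2.
Step 2: inner() reads a = 2 from enclosing scope, returns 2 + 23 = 25.
Step 3: result = 25

The answer is 25.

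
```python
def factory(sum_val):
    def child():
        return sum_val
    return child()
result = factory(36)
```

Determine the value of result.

Step 1: factory(36) binds parameter sum_val = 36.
Step 2: child() looks up sum_val in enclosing scope and finds the parameter sum_val = 36.
Step 3: result = 36

The answer is 36.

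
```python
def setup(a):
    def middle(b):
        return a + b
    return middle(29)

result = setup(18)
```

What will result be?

Step 1: setup(18) passes a = 18.
Step 2: middle(29) has b = 29, reads a = 18 from enclosing.
Step 3: result = 18 + 29 = 47

The answer is 47.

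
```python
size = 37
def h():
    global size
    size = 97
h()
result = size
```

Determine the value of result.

Step 1: size = 37 globally.
Step 2: h() declares global size and sets it to 97.
Step 3: After h(), global size = 97. result = 97

The answer is 97.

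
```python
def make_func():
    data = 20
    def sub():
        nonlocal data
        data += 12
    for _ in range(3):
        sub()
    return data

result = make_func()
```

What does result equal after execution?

Step 1: data = 20.
Step 2: sub() is called 3 times in a loop, each adding 12 via nonlocal.
Step 3: data = 20 + 12 * 3 = 56

The answer is 56.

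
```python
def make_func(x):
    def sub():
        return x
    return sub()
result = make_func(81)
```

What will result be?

Step 1: make_func(81) binds parameter x = 81.
Step 2: sub() looks up x in enclosing scope and finds the parameter x = 81.
Step 3: result = 81

The answer is 81.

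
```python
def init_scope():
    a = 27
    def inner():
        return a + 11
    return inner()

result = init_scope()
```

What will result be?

Step 1: init_scope() defines a = 27.
Step 2: inner() reads a = 27 from enclosing scope, returns 27 + 11 = 38.
Step 3: result = 38

The answer is 38.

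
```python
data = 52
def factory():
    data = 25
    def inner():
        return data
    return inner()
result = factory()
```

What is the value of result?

Step 1: data = 52 globally, but factory() defines data = 25 locally.
Step 2: inner() looks up data. Not in local scope, so checks enclosing scope (factory) and finds data = 25.
Step 3: result = 25

The answer is 25.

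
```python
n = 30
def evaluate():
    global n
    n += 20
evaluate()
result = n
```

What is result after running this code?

Step 1: n = 30 globally.
Step 2: evaluate() modifies global n: n += 20 = 50.
Step 3: result = 50

The answer is 50.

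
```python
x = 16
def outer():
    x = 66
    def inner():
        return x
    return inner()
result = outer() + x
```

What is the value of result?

Step 1: Global x = 16. outer() shadows with x = 66.
Step 2: inner() returns enclosing x = 66. outer() = 66.
Step 3: result = 66 + global x (16) = 82

The answer is 82.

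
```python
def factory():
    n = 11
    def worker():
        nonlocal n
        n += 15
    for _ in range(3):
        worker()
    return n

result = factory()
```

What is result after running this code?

Step 1: n = 11.
Step 2: worker() is called 3 times in a loop, each adding 15 via nonlocal.
Step 3: n = 11 + 15 * 3 = 56

The answer is 56.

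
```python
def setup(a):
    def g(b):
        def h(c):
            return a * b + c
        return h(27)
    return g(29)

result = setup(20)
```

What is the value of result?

Step 1: a = 20, b = 29, c = 27.
Step 2: h() computes a * b + c = 20 * 29 + 27 = 607.
Step 3: result = 607

The answer is 607.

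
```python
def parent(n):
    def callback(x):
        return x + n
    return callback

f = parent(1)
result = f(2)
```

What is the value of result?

Step 1: parent(1) creates a closure that captures n = 1.
Step 2: f(2) calls the closure with x = 2, returning 2 + 1 = 3.
Step 3: result = 3

The answer is 3.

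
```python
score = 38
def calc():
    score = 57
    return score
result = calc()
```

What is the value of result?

Step 1: Global score = 38.
Step 2: calc() creates local score = 57, shadowing the global.
Step 3: Returns local score = 57. result = 57

The answer is 57.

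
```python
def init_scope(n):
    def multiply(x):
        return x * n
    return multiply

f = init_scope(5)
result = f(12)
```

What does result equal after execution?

Step 1: init_scope(5) returns multiply closure with n = 5.
Step 2: f(12) computes 12 * 5 = 60.
Step 3: result = 60

The answer is 60.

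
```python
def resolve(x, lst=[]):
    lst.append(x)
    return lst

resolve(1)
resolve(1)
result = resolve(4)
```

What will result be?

Step 1: Mutable default argument gotcha! The list [] is created once.
Step 2: Each call appends to the SAME list: [1], [1, 1], [1, 1, 4].
Step 3: result = [1, 1, 4]

The answer is [1, 1, 4].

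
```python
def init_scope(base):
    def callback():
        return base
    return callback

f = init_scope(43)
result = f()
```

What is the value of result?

Step 1: init_scope(43) creates closure capturing base = 43.
Step 2: f() returns the captured base = 43.
Step 3: result = 43

The answer is 43.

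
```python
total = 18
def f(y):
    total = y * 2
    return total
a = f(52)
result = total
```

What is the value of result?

Step 1: Global total = 18.
Step 2: f(52) creates local total = 52 * 2 = 104.
Step 3: Global total unchanged because no global keyword. result = 18

The answer is 18.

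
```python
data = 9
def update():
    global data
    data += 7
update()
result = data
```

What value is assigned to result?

Step 1: data = 9 globally.
Step 2: update() modifies global data: data += 7 = 16.
Step 3: result = 16

The answer is 16.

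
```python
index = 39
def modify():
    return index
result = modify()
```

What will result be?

Step 1: index = 39 is defined in the global scope.
Step 2: modify() looks up index. No local index exists, so Python checks the global scope via LEGB rule and finds index = 39.
Step 3: result = 39

The answer is 39.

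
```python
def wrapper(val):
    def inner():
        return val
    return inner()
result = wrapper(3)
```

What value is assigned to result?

Step 1: wrapper(3) binds parameter val = 3.
Step 2: inner() looks up val in enclosing scope and finds the parameter val = 3.
Step 3: result = 3

The answer is 3.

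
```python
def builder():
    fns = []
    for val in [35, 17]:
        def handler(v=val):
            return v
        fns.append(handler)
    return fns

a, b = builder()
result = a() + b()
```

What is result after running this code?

Step 1: Default argument v=val captures val at each iteration.
Step 2: a() returns 35 (captured at first iteration), b() returns 17 (captured at second).
Step 3: result = 35 + 17 = 52

The answer is 52.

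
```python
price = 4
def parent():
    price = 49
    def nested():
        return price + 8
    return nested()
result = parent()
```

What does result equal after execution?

Step 1: parent() shadows global price with price = 49.
Step 2: nested() finds price = 49 in enclosing scope, computes 49 + 8 = 57.
Step 3: result = 57

The answer is 57.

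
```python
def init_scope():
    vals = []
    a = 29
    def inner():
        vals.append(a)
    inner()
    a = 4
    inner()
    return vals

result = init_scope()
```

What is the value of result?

Step 1: a = 29. inner() appends current a to vals.
Step 2: First inner(): appends 29. Then a = 4.
Step 3: Second inner(): appends 4 (closure sees updated a). result = [29, 4]

The answer is [29, 4].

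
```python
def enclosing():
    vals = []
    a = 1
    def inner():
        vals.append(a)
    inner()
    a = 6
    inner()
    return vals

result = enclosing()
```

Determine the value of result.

Step 1: a = 1. inner() appends current a to vals.
Step 2: First inner(): appends 1. Then a = 6.
Step 3: Second inner(): appends 6 (closure sees updated a). result = [1, 6]

The answer is [1, 6].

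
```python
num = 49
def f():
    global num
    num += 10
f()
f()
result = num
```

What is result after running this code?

Step 1: num = 49.
Step 2: First f(): num = 49 + 10 = 59.
Step 3: Second f(): num = 59 + 10 = 69. result = 69

The answer is 69.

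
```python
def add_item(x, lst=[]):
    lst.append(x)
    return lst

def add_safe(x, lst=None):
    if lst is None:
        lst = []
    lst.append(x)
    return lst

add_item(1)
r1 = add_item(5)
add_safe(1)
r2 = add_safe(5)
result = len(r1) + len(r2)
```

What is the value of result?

Step 1: add_item shares mutable default: after 2 calls, lst = [1, 5], len = 2.
Step 2: add_safe creates fresh list each time: r2 = [5], len = 1.
Step 3: result = 2 + 1 = 3

The answer is 3.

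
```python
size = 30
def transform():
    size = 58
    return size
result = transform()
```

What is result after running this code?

Step 1: Global size = 30.
Step 2: transform() creates local size = 58, shadowing the global.
Step 3: Returns local size = 58. result = 58

The answer is 58.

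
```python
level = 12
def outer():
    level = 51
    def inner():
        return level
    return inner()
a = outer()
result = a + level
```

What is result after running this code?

Step 1: outer() has local level = 51. inner() reads from enclosing.
Step 2: outer() returns 51. Global level = 12 unchanged.
Step 3: result = 51 + 12 = 63

The answer is 63.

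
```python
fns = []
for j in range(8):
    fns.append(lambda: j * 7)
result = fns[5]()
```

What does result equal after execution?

Step 1: All lambdas reference the same variable j (late binding).
Step 2: After the loop, j = 7. Every lambda returns j * 7.
Step 3: fns[5]() = 7 * 7 = 49

The answer is 49.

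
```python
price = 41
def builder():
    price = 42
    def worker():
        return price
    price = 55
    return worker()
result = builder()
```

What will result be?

Step 1: builder() sets price = 42, then later price = 55.
Step 2: worker() is called after price is reassigned to 55. Closures capture variables by reference, not by value.
Step 3: result = 55

The answer is 55.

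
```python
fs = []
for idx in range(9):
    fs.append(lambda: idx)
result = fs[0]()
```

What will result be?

Step 1: The loop creates 9 lambdas, all referencing the same variable idx.
Step 2: After the loop, idx = 8 (final value).
Step 3: fs[0]() looks up idx at call time and finds 8. This is the late binding gotcha. result = 8

The answer is 8.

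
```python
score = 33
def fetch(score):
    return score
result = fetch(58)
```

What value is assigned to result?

Step 1: Global score = 33.
Step 2: fetch(58) takes parameter score = 58, which shadows the global.
Step 3: result = 58

The answer is 58.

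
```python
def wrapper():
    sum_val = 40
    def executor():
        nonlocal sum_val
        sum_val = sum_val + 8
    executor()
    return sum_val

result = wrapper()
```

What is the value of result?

Step 1: wrapper() sets sum_val = 40.
Step 2: executor() uses nonlocal to modify sum_val in wrapper's scope: sum_val = 40 + 8 = 48.
Step 3: wrapper() returns the modified sum_val = 48

The answer is 48.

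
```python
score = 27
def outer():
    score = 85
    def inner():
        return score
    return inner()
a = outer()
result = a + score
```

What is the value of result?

Step 1: outer() has local score = 85. inner() reads from enclosing.
Step 2: outer() returns 85. Global score = 27 unchanged.
Step 3: result = 85 + 27 = 112

The answer is 112.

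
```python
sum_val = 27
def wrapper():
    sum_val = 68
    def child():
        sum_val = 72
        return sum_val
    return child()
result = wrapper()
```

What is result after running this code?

Step 1: Three scopes define sum_val: global (27), wrapper (68), child (72).
Step 2: child() has its own local sum_val = 72, which shadows both enclosing and global.
Step 3: result = 72 (local wins in LEGB)

The answer is 72.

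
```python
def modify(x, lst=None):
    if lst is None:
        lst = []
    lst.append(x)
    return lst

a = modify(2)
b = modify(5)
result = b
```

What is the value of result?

Step 1: None default with guard creates a NEW list each call.
Step 2: a = [2] (fresh list). b = [5] (another fresh list).
Step 3: result = [5] (this is the fix for mutable default)

The answer is [5].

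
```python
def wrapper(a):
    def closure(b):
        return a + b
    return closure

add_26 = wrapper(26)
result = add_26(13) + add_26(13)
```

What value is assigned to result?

Step 1: add_26 captures a = 26.
Step 2: add_26(13) = 26 + 13 = 39, called twice.
Step 3: result = 39 + 39 = 78

The answer is 78.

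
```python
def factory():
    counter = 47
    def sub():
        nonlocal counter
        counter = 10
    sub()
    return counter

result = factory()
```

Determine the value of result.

Step 1: factory() sets counter = 47.
Step 2: sub() uses nonlocal to reassign counter = 10.
Step 3: result = 10

The answer is 10.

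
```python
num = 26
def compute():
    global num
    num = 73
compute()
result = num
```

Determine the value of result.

Step 1: num = 26 globally.
Step 2: compute() declares global num and sets it to 73.
Step 3: After compute(), global num = 73. result = 73

The answer is 73.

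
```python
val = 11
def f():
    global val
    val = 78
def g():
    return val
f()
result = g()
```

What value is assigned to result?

Step 1: val = 11.
Step 2: f() sets global val = 78.
Step 3: g() reads global val = 78. result = 78

The answer is 78.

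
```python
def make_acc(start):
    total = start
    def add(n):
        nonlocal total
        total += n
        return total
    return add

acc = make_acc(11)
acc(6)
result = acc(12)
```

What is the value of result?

Step 1: make_acc(11) creates closure with total = 11.
Step 2: First acc(6): total = 11 + 6 = 17.
Step 3: Second acc(12): total = 17 + 12 = 29. result = 29

The answer is 29.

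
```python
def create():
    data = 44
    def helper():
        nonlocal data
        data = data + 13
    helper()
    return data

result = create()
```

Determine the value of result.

Step 1: create() sets data = 44.
Step 2: helper() uses nonlocal to modify data in create's scope: data = 44 + 13 = 57.
Step 3: create() returns the modified data = 57

The answer is 57.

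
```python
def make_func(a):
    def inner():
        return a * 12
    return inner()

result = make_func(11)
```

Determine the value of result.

Step 1: make_func(11) binds parameter a = 11.
Step 2: inner() accesses a = 11 from enclosing scope.
Step 3: result = 11 * 12 = 132

The answer is 132.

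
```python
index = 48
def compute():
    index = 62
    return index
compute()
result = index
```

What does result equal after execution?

Step 1: Global index = 48.
Step 2: compute() creates local index = 62 (shadow, not modification).
Step 3: After compute() returns, global index is unchanged. result = 48

The answer is 48.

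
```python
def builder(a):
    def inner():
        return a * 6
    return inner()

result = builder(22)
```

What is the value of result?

Step 1: builder(22) binds parameter a = 22.
Step 2: inner() accesses a = 22 from enclosing scope.
Step 3: result = 22 * 6 = 132

The answer is 132.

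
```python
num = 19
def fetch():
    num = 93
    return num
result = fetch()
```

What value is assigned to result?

Step 1: Global num = 19.
Step 2: fetch() creates local num = 93, shadowing the global.
Step 3: Returns local num = 93. result = 93

The answer is 93.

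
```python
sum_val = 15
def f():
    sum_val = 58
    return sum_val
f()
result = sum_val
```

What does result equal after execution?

Step 1: Global sum_val = 15.
Step 2: f() creates local sum_val = 58 (shadow, not modification).
Step 3: After f() returns, global sum_val is unchanged. result = 15

The answer is 15.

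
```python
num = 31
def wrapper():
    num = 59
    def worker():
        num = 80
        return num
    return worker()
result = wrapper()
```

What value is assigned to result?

Step 1: Three scopes define num: global (31), wrapper (59), worker (80).
Step 2: worker() has its own local num = 80, which shadows both enclosing and global.
Step 3: result = 80 (local wins in LEGB)

The answer is 80.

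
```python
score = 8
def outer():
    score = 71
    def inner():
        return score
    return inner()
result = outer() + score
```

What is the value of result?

Step 1: Global score = 8. outer() shadows with score = 71.
Step 2: inner() returns enclosing score = 71. outer() = 71.
Step 3: result = 71 + global score (8) = 79

The answer is 79.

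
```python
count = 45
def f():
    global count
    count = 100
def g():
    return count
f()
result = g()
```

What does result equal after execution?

Step 1: count = 45.
Step 2: f() sets global count = 100.
Step 3: g() reads global count = 100. result = 100

The answer is 100.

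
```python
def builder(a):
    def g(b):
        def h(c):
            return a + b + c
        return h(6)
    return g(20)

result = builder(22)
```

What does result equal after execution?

Step 1: a = 22, b = 20, c = 6 across three nested scopes.
Step 2: h() accesses all three via LEGB rule.
Step 3: result = 22 + 20 + 6 = 48

The answer is 48.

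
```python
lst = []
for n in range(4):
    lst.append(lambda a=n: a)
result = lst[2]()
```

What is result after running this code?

Step 1: Default argument a=n captures n's value at each iteration.
Step 2: lst[2] captured a = 2 when n was 2.
Step 3: result = 2

The answer is 2.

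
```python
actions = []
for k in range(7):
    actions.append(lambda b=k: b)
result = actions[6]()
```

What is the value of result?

Step 1: Default argument b=k captures k's value at each iteration.
Step 2: actions[6] captured b = 6 when k was 6.
Step 3: result = 6

The answer is 6.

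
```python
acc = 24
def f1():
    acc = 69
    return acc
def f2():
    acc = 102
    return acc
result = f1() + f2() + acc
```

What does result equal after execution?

Step 1: Each function shadows global acc with its own local.
Step 2: f1() returns 69, f2() returns 102.
Step 3: Global acc = 24 is unchanged. result = 69 + 102 + 24 = 195

The answer is 195.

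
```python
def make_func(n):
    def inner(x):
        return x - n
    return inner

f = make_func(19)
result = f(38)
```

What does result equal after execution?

Step 1: make_func(19) creates a closure capturing n = 19.
Step 2: f(38) computes 38 - 19 = 19.
Step 3: result = 19

The answer is 19.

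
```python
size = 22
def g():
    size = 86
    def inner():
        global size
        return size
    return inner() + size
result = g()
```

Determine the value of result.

Step 1: Global size = 22. g() shadows with local size = 86.
Step 2: inner() uses global keyword, so inner() returns global size = 22.
Step 3: g() returns 22 + 86 = 108

The answer is 108.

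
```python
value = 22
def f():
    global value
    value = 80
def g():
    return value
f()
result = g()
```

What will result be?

Step 1: value = 22.
Step 2: f() sets global value = 80.
Step 3: g() reads global value = 80. result = 80

The answer is 80.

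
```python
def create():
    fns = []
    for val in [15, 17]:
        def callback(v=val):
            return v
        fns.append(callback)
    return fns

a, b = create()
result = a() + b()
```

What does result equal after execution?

Step 1: Default argument v=val captures val at each iteration.
Step 2: a() returns 15 (captured at first iteration), b() returns 17 (captured at second).
Step 3: result = 15 + 17 = 32

The answer is 32.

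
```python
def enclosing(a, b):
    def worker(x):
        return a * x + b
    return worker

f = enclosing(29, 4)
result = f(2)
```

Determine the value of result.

Step 1: enclosing(29, 4) captures a = 29, b = 4.
Step 2: f(2) computes 29 * 2 + 4 = 62.
Step 3: result = 62

The answer is 62.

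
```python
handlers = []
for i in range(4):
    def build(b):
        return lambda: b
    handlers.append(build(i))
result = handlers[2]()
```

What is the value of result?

Step 1: build(i) creates a new scope capturing b = i at call time.
Step 2: handlers[2] = build(2), so its lambda captures b = 2.
Step 3: result = 2 (closure factory fixes late binding)

The answer is 2.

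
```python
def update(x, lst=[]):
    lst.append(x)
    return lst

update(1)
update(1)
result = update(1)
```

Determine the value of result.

Step 1: Mutable default argument gotcha! The list [] is created once.
Step 2: Each call appends to the SAME list: [1], [1, 1], [1, 1, 1].
Step 3: result = [1, 1, 1]

The answer is [1, 1, 1].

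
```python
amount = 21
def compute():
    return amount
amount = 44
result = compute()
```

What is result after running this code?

Step 1: amount is first set to 21, then reassigned to 44.
Step 2: compute() is called after the reassignment, so it looks up the current global amount = 44.
Step 3: result = 44

The answer is 44.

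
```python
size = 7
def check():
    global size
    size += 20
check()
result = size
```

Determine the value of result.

Step 1: size = 7 globally.
Step 2: check() modifies global size: size += 20 = 27.
Step 3: result = 27

The answer is 27.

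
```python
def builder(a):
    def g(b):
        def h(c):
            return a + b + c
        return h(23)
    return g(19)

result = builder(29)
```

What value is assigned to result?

Step 1: a = 29, b = 19, c = 23 across three nested scopes.
Step 2: h() accesses all three via LEGB rule.
Step 3: result = 29 + 19 + 23 = 71

The answer is 71.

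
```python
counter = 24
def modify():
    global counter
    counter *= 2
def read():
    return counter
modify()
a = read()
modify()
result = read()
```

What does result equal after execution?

Step 1: counter = 24.
Step 2: First modify(): counter = 24 * 2 = 48.
Step 3: Second modify(): counter = 48 * 2 = 96.
Step 4: read() returns 96

The answer is 96.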